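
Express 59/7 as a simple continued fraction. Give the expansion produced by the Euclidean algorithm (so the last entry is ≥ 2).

59 = 8×7 + 3
7 = 2×3 + 1
3 = 3×1 + 0  (stop)
So 59/7 = [8; 2, 3].

[8; 2, 3]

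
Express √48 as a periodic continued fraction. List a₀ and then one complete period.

[6; 1, 12]

a₀ = ⌊√48⌋ = 6.
With m₀=0, d₀=1 and mₖ₊₁ = dₖaₖ − mₖ, dₖ₊₁ = (n − mₖ₊₁²)/dₖ, aₖ₊₁ = ⌊(a₀+mₖ₊₁)/dₖ₊₁⌋:
  k=1: m=6, d=12, a=1
  k=2: m=6, d=1, a=12
d=1 and a=2a₀=12 at k=2, so the next step gives (m, d) = (6, 12) again — its k=1 value — and the period has length 2.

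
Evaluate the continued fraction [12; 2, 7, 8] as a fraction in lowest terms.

1521/122

Fold from the inside: start with 8/1.
  7 + 1/8 = 57/8
  2 + 8/57 = 122/57
  12 + 57/122 = 1521/122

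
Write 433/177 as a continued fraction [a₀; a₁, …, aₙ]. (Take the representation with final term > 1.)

433 = 2·177 + 79
177 = 2·79 + 19
79 = 4·19 + 3
19 = 6·3 + 1
3 = 3·1 + 0  (stop)
So 433/177 = [2; 2, 4, 6, 3].

[2; 2, 4, 6, 3]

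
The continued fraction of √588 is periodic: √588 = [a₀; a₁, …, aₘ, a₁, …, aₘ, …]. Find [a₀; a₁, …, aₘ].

a₀ = ⌊√588⌋ = 24.
With m₀=0, d₀=1 and mₖ₊₁ = dₖaₖ − mₖ, dₖ₊₁ = (n − mₖ₊₁²)/dₖ, aₖ₊₁ = ⌊(a₀+mₖ₊₁)/dₖ₊₁⌋:
  k=1: m=24, d=12, a=4
  k=2: m=24, d=1, a=48
d=1 and a=2a₀=48 at k=2, so the next step gives (m, d) = (24, 12) again — its k=1 value — and the period has length 2.

[24; 4, 48]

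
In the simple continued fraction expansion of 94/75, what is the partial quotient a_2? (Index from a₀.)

94 = 1·75 + 19   →  a_0 = 1
75 = 3·19 + 18   →  a_1 = 3
19 = 1·18 + 1   →  a_2 = 1

1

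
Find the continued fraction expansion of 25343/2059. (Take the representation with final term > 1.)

25343 = 12*2059 + 635
2059 = 3*635 + 154
635 = 4*154 + 19
154 = 8*19 + 2
19 = 9*2 + 1
2 = 2*1 + 0  (stop)
So 25343/2059 = [12; 3, 4, 8, 9, 2].

[12; 3, 4, 8, 9, 2]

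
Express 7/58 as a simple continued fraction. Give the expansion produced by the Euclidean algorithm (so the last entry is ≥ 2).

[0; 8, 3, 2]

7 = 0·58 + 7
58 = 8·7 + 2
7 = 3·2 + 1
2 = 2·1 + 0  (stop)
So 7/58 = [0; 8, 3, 2].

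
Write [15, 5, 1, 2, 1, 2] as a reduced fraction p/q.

Using pₖ = aₖpₖ₋₁ + pₖ₋₂ and qₖ = aₖqₖ₋₁ + qₖ₋₂:
  k=0: a=15, p=15, q=1
  k=1: a=5, p=76, q=5
  k=2: a=1, p=91, q=6
  k=3: a=2, p=258, q=17
  k=4: a=1, p=349, q=23
  k=5: a=2, p=956, q=63

956/63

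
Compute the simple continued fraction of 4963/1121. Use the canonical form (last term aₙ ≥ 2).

[4; 2, 2, 1, 15, 3, 3]

4963 = 4*1121 + 479
1121 = 2*479 + 163
479 = 2*163 + 153
163 = 1*153 + 10
153 = 15*10 + 3
10 = 3*3 + 1
3 = 3*1 + 0  (stop)
So 4963/1121 = [4; 2, 2, 1, 15, 3, 3].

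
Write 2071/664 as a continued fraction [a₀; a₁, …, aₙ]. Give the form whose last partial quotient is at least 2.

2071 = 3×664 + 79
664 = 8×79 + 32
79 = 2×32 + 15
32 = 2×15 + 2
15 = 7×2 + 1
2 = 2×1 + 0  (stop)
So 2071/664 = [3; 8, 2, 2, 7, 2].

[3; 8, 2, 2, 7, 2]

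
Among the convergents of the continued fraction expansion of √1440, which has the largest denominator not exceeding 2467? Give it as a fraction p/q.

54758/1443

√1440 = [37; 1, 17, 1, 74, …] (period length 4).
Convergents:
  p_0/q_0 = 37/1
  p_1/q_1 = 38/1
  p_2/q_2 = 683/18
  p_3/q_3 = 721/19
  p_4/q_4 = 54037/1424
  p_5/q_5 = 54758/1443
  p_6/q_6 = 984923/25955
q_5 = 1443 ≤ 2467 < 25955 = q_6, so the answer is 54758/1443.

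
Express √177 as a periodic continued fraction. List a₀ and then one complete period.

a₀ = ⌊√177⌋ = 13.
With m₀=0, d₀=1 and mₖ₊₁ = dₖaₖ − mₖ, dₖ₊₁ = (n − mₖ₊₁²)/dₖ, aₖ₊₁ = ⌊(a₀+mₖ₊₁)/dₖ₊₁⌋:
  k=1: m=13, d=8, a=3
  k=2: m=11, d=7, a=3
  k=3: m=10, d=11, a=2
  k=4: m=12, d=3, a=8
  k=5: m=12, d=11, a=2
  k=6: m=10, d=7, a=3
  k=7: m=11, d=8, a=3
  k=8: m=13, d=1, a=26
d=1 and a=2a₀=26 at k=8, so the next step gives (m, d) = (13, 8) again — its k=1 value — and the period has length 8.

[13; 3, 3, 2, 8, 2, 3, 3, 26]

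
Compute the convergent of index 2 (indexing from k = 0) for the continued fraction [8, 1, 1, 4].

17/2

Using pₖ = aₖpₖ₋₁ + pₖ₋₂, qₖ = aₖqₖ₋₁ + qₖ₋₂ (with p₋₁=1, p₋₂=0, q₋₁=0, q₋₂=1):
  k=0: a=8, p=8, q=1
  k=1: a=1, p=9, q=1
  k=2: a=1, p=17, q=2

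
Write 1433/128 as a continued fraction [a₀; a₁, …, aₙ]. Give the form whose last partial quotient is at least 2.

1433 = 11·128 + 25
128 = 5·25 + 3
25 = 8·3 + 1
3 = 3·1 + 0  (stop)
So 1433/128 = [11; 5, 8, 3].

[11; 5, 8, 3]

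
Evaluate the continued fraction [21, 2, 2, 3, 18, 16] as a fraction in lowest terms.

106908/4993

Using pₖ = aₖpₖ₋₁ + pₖ₋₂ and qₖ = aₖqₖ₋₁ + qₖ₋₂:
  k=0: a=21, p=21, q=1
  k=1: a=2, p=43, q=2
  k=2: a=2, p=107, q=5
  k=3: a=3, p=364, q=17
  k=4: a=18, p=6659, q=311
  k=5: a=16, p=106908, q=4993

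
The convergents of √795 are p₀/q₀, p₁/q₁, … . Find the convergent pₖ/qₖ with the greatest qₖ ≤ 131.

√795 = [28; 5, 9, 5, 56, …] (period length 4).
Convergents:
  p_0/q_0 = 28/1
  p_1/q_1 = 141/5
  p_2/q_2 = 1297/46
  p_3/q_3 = 6626/235
q_2 = 46 ≤ 131 < 235 = q_3, so the answer is 1297/46.

1297/46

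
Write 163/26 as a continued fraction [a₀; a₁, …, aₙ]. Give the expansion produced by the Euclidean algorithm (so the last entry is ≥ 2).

163 = 6·26 + 7
26 = 3·7 + 5
7 = 1·5 + 2
5 = 2·2 + 1
2 = 2·1 + 0  (stop)
So 163/26 = [6; 3, 1, 2, 2].

[6; 3, 1, 2, 2]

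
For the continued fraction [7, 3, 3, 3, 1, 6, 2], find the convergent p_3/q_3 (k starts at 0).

Using pₖ = aₖpₖ₋₁ + pₖ₋₂, qₖ = aₖqₖ₋₁ + qₖ₋₂ (with p₋₁=1, p₋₂=0, q₋₁=0, q₋₂=1):
  k=0: a=7, p=7, q=1
  k=1: a=3, p=22, q=3
  k=2: a=3, p=73, q=10
  k=3: a=3, p=241, q=33

241/33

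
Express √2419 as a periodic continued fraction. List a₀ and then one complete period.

a₀ = ⌊√2419⌋ = 49.
With m₀=0, d₀=1 and mₖ₊₁ = dₖaₖ − mₖ, dₖ₊₁ = (n − mₖ₊₁²)/dₖ, aₖ₊₁ = ⌊(a₀+mₖ₊₁)/dₖ₊₁⌋:
  k=1: m=49, d=18, a=5
  k=2: m=41, d=41, a=2
  k=3: m=41, d=18, a=5
  k=4: m=49, d=1, a=98
d=1 and a=2a₀=98 at k=4, so the next step gives (m, d) = (49, 18) again — its k=1 value — and the period has length 4.

[49; 5, 2, 5, 98]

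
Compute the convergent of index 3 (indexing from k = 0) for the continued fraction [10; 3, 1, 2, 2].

113/11

Using pₖ = aₖpₖ₋₁ + pₖ₋₂, qₖ = aₖqₖ₋₁ + qₖ₋₂ (with p₋₁=1, p₋₂=0, q₋₁=0, q₋₂=1):
  k=0: a=10, p=10, q=1
  k=1: a=3, p=31, q=3
  k=2: a=1, p=41, q=4
  k=3: a=2, p=113, q=11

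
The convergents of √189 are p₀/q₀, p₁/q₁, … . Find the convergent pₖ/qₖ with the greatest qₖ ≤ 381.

√189 = [13; 1, 2, 1, 26, …] (period length 4).
Convergents:
  p_0/q_0 = 13/1
  p_1/q_1 = 14/1
  p_2/q_2 = 41/3
  p_3/q_3 = 55/4
  p_4/q_4 = 1471/107
  p_5/q_5 = 1526/111
  p_6/q_6 = 4523/329
  p_7/q_7 = 6049/440
q_6 = 329 ≤ 381 < 440 = q_7, so the answer is 4523/329.

4523/329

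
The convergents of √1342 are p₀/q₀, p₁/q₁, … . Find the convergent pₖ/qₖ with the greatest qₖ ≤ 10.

293/8

√1342 = [36; 1, 1, 1, 2, 1, 1, 1, 72, …] (period length 8).
Convergents:
  p_0/q_0 = 36/1
  p_1/q_1 = 37/1
  p_2/q_2 = 73/2
  p_3/q_3 = 110/3
  p_4/q_4 = 293/8
  p_5/q_5 = 403/11
q_4 = 8 ≤ 10 < 11 = q_5, so the answer is 293/8.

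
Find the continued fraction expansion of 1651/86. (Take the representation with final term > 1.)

1651 = 19×86 + 17
86 = 5×17 + 1
17 = 17×1 + 0  (stop)
So 1651/86 = [19; 5, 17].

[19; 5, 17]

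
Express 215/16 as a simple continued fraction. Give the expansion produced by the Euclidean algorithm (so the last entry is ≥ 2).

215 = 13·16 + 7
16 = 2·7 + 2
7 = 3·2 + 1
2 = 2·1 + 0  (stop)
So 215/16 = [13; 2, 3, 2].

[13; 2, 3, 2]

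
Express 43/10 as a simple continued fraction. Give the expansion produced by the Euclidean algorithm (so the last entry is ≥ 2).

43 = 4×10 + 3
10 = 3×3 + 1
3 = 3×1 + 0  (stop)
So 43/10 = [4; 3, 3].

[4; 3, 3]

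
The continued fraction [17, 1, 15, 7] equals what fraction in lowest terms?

2027/113

Using pₖ = aₖpₖ₋₁ + pₖ₋₂ and qₖ = aₖqₖ₋₁ + qₖ₋₂:
  k=0: a=17, p=17, q=1
  k=1: a=1, p=18, q=1
  k=2: a=15, p=287, q=16
  k=3: a=7, p=2027, q=113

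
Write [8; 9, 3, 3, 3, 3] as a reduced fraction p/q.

8221/1014

Fold from the inside: start with 3/1.
  3 + 1/3 = 10/3
  3 + 3/10 = 33/10
  3 + 10/33 = 109/33
  9 + 33/109 = 1014/109
  8 + 109/1014 = 8221/1014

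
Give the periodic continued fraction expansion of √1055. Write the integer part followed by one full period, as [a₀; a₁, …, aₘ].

[32; 2, 12, 2, 64]

a₀ = ⌊√1055⌋ = 32.
With m₀=0, d₀=1 and mₖ₊₁ = dₖaₖ − mₖ, dₖ₊₁ = (n − mₖ₊₁²)/dₖ, aₖ₊₁ = ⌊(a₀+mₖ₊₁)/dₖ₊₁⌋:
  k=1: m=32, d=31, a=2
  k=2: m=30, d=5, a=12
  k=3: m=30, d=31, a=2
  k=4: m=32, d=1, a=64
d=1 and a=2a₀=64 at k=4, so the next step gives (m, d) = (32, 31) again — its k=1 value — and the period has length 4.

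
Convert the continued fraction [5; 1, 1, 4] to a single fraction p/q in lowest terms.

50/9

Fold from the inside: start with 4/1.
  1 + 1/4 = 5/4
  1 + 4/5 = 9/5
  5 + 5/9 = 50/9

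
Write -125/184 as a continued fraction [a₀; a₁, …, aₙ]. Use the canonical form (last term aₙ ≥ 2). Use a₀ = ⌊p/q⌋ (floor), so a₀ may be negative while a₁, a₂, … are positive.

[-1; 3, 8, 2, 3]

-125 = -1·184 + 59
184 = 3·59 + 7
59 = 8·7 + 3
7 = 2·3 + 1
3 = 3·1 + 0  (stop)
So -125/184 = [-1; 3, 8, 2, 3].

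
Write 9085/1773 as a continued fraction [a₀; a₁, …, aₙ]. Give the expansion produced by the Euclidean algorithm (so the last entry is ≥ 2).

[5; 8, 16, 1, 12]

9085 = 5·1773 + 220
1773 = 8·220 + 13
220 = 16·13 + 12
13 = 1·12 + 1
12 = 12·1 + 0  (stop)
So 9085/1773 = [5; 8, 16, 1, 12].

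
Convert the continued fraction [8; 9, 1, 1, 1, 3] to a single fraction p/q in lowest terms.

859/106

Fold from the inside: start with 3/1.
  1 + 1/3 = 4/3
  1 + 3/4 = 7/4
  1 + 4/7 = 11/7
  9 + 7/11 = 106/11
  8 + 11/106 = 859/106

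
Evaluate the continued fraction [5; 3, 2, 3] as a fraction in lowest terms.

127/24

Using pₖ = aₖpₖ₋₁ + pₖ₋₂ and qₖ = aₖqₖ₋₁ + qₖ₋₂:
  k=0: a=5, p=5, q=1
  k=1: a=3, p=16, q=3
  k=2: a=2, p=37, q=7
  k=3: a=3, p=127, q=24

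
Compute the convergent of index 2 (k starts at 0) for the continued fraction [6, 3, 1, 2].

Using pₖ = aₖpₖ₋₁ + pₖ₋₂, qₖ = aₖqₖ₋₁ + qₖ₋₂ (with p₋₁=1, p₋₂=0, q₋₁=0, q₋₂=1):
  k=0: a=6, p=6, q=1
  k=1: a=3, p=19, q=3
  k=2: a=1, p=25, q=4

25/4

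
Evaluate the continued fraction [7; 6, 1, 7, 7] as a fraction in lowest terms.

2801/392

Using pₖ = aₖpₖ₋₁ + pₖ₋₂ and qₖ = aₖqₖ₋₁ + qₖ₋₂:
  k=0: a=7, p=7, q=1
  k=1: a=6, p=43, q=6
  k=2: a=1, p=50, q=7
  k=3: a=7, p=393, q=55
  k=4: a=7, p=2801, q=392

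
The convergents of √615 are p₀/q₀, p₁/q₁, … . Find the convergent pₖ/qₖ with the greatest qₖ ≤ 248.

√615 = [24; 1, 3, 1, 48, …] (period length 4).
Convergents:
  p_0/q_0 = 24/1
  p_1/q_1 = 25/1
  p_2/q_2 = 99/4
  p_3/q_3 = 124/5
  p_4/q_4 = 6051/244
  p_5/q_5 = 6175/249
q_4 = 244 ≤ 248 < 249 = q_5, so the answer is 6051/244.

6051/244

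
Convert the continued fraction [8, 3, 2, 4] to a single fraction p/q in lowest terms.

257/31

Using pₖ = aₖpₖ₋₁ + pₖ₋₂ and qₖ = aₖqₖ₋₁ + qₖ₋₂:
  k=0: a=8, p=8, q=1
  k=1: a=3, p=25, q=3
  k=2: a=2, p=58, q=7
  k=3: a=4, p=257, q=31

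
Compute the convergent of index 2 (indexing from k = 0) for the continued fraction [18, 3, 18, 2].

1008/55

Using pₖ = aₖpₖ₋₁ + pₖ₋₂, qₖ = aₖqₖ₋₁ + qₖ₋₂ (with p₋₁=1, p₋₂=0, q₋₁=0, q₋₂=1):
  k=0: a=18, p=18, q=1
  k=1: a=3, p=55, q=3
  k=2: a=18, p=1008, q=55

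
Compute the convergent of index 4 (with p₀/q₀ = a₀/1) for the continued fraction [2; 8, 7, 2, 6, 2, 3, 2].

1675/789

Using pₖ = aₖpₖ₋₁ + pₖ₋₂, qₖ = aₖqₖ₋₁ + qₖ₋₂ (with p₋₁=1, p₋₂=0, q₋₁=0, q₋₂=1):
  k=0: a=2, p=2, q=1
  k=1: a=8, p=17, q=8
  k=2: a=7, p=121, q=57
  k=3: a=2, p=259, q=122
  k=4: a=6, p=1675, q=789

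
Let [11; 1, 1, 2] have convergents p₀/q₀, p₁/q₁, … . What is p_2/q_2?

23/2

Using pₖ = aₖpₖ₋₁ + pₖ₋₂, qₖ = aₖqₖ₋₁ + qₖ₋₂ (with p₋₁=1, p₋₂=0, q₋₁=0, q₋₂=1):
  k=0: a=11, p=11, q=1
  k=1: a=1, p=12, q=1
  k=2: a=1, p=23, q=2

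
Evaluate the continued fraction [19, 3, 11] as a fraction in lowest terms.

657/34

Fold from the inside: start with 11/1.
  3 + 1/11 = 34/11
  19 + 11/34 = 657/34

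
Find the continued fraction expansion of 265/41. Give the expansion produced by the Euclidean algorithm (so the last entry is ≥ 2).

265 = 6·41 + 19
41 = 2·19 + 3
19 = 6·3 + 1
3 = 3·1 + 0  (stop)
So 265/41 = [6; 2, 6, 3].

[6; 2, 6, 3]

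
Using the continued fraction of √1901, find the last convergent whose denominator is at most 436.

√1901 = [43; 1, 1, 1, 1, 86, …] (period length 5).
Convergents:
  p_0/q_0 = 43/1
  p_1/q_1 = 44/1
  p_2/q_2 = 87/2
  p_3/q_3 = 131/3
  p_4/q_4 = 218/5
  p_5/q_5 = 18879/433
  p_6/q_6 = 19097/438
q_5 = 433 ≤ 436 < 438 = q_6, so the answer is 18879/433.

18879/433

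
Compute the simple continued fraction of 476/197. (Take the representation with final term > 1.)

[2; 2, 2, 2, 16]

476 = 2*197 + 82
197 = 2*82 + 33
82 = 2*33 + 16
33 = 2*16 + 1
16 = 16*1 + 0  (stop)
So 476/197 = [2; 2, 2, 2, 16].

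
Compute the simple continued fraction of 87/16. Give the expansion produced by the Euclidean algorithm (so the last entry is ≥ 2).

[5; 2, 3, 2]

87 = 5·16 + 7
16 = 2·7 + 2
7 = 3·2 + 1
2 = 2·1 + 0  (stop)
So 87/16 = [5; 2, 3, 2].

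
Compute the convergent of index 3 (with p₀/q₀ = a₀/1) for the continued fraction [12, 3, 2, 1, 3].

123/10

Using pₖ = aₖpₖ₋₁ + pₖ₋₂, qₖ = aₖqₖ₋₁ + qₖ₋₂ (with p₋₁=1, p₋₂=0, q₋₁=0, q₋₂=1):
  k=0: a=12, p=12, q=1
  k=1: a=3, p=37, q=3
  k=2: a=2, p=86, q=7
  k=3: a=1, p=123, q=10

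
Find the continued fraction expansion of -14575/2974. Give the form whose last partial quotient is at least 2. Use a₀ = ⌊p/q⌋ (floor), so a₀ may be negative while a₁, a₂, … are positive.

-14575 = -5×2974 + 295
2974 = 10×295 + 24
295 = 12×24 + 7
24 = 3×7 + 3
7 = 2×3 + 1
3 = 3×1 + 0  (stop)
So -14575/2974 = [-5; 10, 12, 3, 2, 3].

[-5; 10, 12, 3, 2, 3]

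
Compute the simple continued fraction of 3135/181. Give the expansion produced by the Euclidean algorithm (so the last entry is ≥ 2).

3135 = 17×181 + 58
181 = 3×58 + 7
58 = 8×7 + 2
7 = 3×2 + 1
2 = 2×1 + 0  (stop)
So 3135/181 = [17; 3, 8, 3, 2].

[17; 3, 8, 3, 2]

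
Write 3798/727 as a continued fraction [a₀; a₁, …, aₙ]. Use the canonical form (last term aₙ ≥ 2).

3798 = 5×727 + 163
727 = 4×163 + 75
163 = 2×75 + 13
75 = 5×13 + 10
13 = 1×10 + 3
10 = 3×3 + 1
3 = 3×1 + 0  (stop)
So 3798/727 = [5; 4, 2, 5, 1, 3, 3].

[5; 4, 2, 5, 1, 3, 3]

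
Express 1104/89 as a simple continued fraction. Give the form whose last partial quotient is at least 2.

1104 = 12×89 + 36
89 = 2×36 + 17
36 = 2×17 + 2
17 = 8×2 + 1
2 = 2×1 + 0  (stop)
So 1104/89 = [12; 2, 2, 8, 2].

[12; 2, 2, 8, 2]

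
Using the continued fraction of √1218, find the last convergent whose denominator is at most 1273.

24395/699

√1218 = [34; 1, 8, 1, 68, …] (period length 4).
Convergents:
  p_0/q_0 = 34/1
  p_1/q_1 = 35/1
  p_2/q_2 = 314/9
  p_3/q_3 = 349/10
  p_4/q_4 = 24046/689
  p_5/q_5 = 24395/699
  p_6/q_6 = 219206/6281
q_5 = 699 ≤ 1273 < 6281 = q_6, so the answer is 24395/699.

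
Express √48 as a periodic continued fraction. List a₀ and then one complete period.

a₀ = ⌊√48⌋ = 6.
With m₀=0, d₀=1 and mₖ₊₁ = dₖaₖ − mₖ, dₖ₊₁ = (n − mₖ₊₁²)/dₖ, aₖ₊₁ = ⌊(a₀+mₖ₊₁)/dₖ₊₁⌋:
  k=1: m=6, d=12, a=1
  k=2: m=6, d=1, a=12
d=1 and a=2a₀=12 at k=2, so the next step gives (m, d) = (6, 12) again — its k=1 value — and the period has length 2.

[6; 1, 12]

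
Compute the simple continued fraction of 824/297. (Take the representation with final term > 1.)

824 = 2·297 + 230
297 = 1·230 + 67
230 = 3·67 + 29
67 = 2·29 + 9
29 = 3·9 + 2
9 = 4·2 + 1
2 = 2·1 + 0  (stop)
So 824/297 = [2; 1, 3, 2, 3, 4, 2].

[2; 1, 3, 2, 3, 4, 2]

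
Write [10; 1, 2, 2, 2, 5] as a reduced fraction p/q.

Using pₖ = aₖpₖ₋₁ + pₖ₋₂ and qₖ = aₖqₖ₋₁ + qₖ₋₂:
  k=0: a=10, p=10, q=1
  k=1: a=1, p=11, q=1
  k=2: a=2, p=32, q=3
  k=3: a=2, p=75, q=7
  k=4: a=2, p=182, q=17
  k=5: a=5, p=985, q=92

985/92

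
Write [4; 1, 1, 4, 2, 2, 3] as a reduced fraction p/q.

760/167

Fold from the inside: start with 3/1.
  2 + 1/3 = 7/3
  2 + 3/7 = 17/7
  4 + 7/17 = 75/17
  1 + 17/75 = 92/75
  1 + 75/92 = 167/92
  4 + 92/167 = 760/167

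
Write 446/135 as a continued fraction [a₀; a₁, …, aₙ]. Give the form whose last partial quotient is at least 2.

446 = 3×135 + 41
135 = 3×41 + 12
41 = 3×12 + 5
12 = 2×5 + 2
5 = 2×2 + 1
2 = 2×1 + 0  (stop)
So 446/135 = [3; 3, 3, 2, 2, 2].

[3; 3, 3, 2, 2, 2]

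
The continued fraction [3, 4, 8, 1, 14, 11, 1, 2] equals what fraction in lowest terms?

62905/19396

Using pₖ = aₖpₖ₋₁ + pₖ₋₂ and qₖ = aₖqₖ₋₁ + qₖ₋₂:
  k=0: a=3, p=3, q=1
  k=1: a=4, p=13, q=4
  k=2: a=8, p=107, q=33
  k=3: a=1, p=120, q=37
  k=4: a=14, p=1787, q=551
  k=5: a=11, p=19777, q=6098
  k=6: a=1, p=21564, q=6649
  k=7: a=2, p=62905, q=19396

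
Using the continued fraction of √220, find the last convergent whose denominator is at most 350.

2655/179

√220 = [14; 1, 4, 1, 28, …] (period length 4).
Convergents:
  p_0/q_0 = 14/1
  p_1/q_1 = 15/1
  p_2/q_2 = 74/5
  p_3/q_3 = 89/6
  p_4/q_4 = 2566/173
  p_5/q_5 = 2655/179
  p_6/q_6 = 13186/889
q_5 = 179 ≤ 350 < 889 = q_6, so the answer is 2655/179.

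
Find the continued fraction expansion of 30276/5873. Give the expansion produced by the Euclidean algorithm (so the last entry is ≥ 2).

30276 = 5·5873 + 911
5873 = 6·911 + 407
911 = 2·407 + 97
407 = 4·97 + 19
97 = 5·19 + 2
19 = 9·2 + 1
2 = 2·1 + 0  (stop)
So 30276/5873 = [5; 6, 2, 4, 5, 9, 2].

[5; 6, 2, 4, 5, 9, 2]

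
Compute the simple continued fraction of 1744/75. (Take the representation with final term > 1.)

[23; 3, 1, 18]

1744 = 23*75 + 19
75 = 3*19 + 18
19 = 1*18 + 1
18 = 18*1 + 0  (stop)
So 1744/75 = [23; 3, 1, 18].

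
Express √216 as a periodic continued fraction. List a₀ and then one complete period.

[14; 1, 2, 3, 2, 1, 28]

a₀ = ⌊√216⌋ = 14.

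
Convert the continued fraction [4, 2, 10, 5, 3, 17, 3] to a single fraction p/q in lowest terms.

81049/18105

Fold from the inside: start with 3/1.
  17 + 1/3 = 52/3
  3 + 3/52 = 159/52
  5 + 52/159 = 847/159
  10 + 159/847 = 8629/847
  2 + 847/8629 = 18105/8629
  4 + 8629/18105 = 81049/18105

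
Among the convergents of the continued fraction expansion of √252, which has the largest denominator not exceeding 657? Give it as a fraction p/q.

4048/255

√252 = [15; 1, 6, 1, 30, …] (period length 4).
Convergents:
  p_0/q_0 = 15/1
  p_1/q_1 = 16/1
  p_2/q_2 = 111/7
  p_3/q_3 = 127/8
  p_4/q_4 = 3921/247
  p_5/q_5 = 4048/255
  p_6/q_6 = 28209/1777
q_5 = 255 ≤ 657 < 1777 = q_6, so the answer is 4048/255.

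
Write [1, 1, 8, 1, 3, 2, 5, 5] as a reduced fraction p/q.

Fold from the inside: start with 5/1.
  5 + 1/5 = 26/5
  2 + 5/26 = 57/26
  3 + 26/57 = 197/57
  1 + 57/197 = 254/197
  8 + 197/254 = 2229/254
  1 + 254/2229 = 2483/2229
  1 + 2229/2483 = 4712/2483

4712/2483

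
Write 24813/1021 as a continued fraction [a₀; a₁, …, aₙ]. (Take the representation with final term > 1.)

[24; 3, 3, 3, 2, 13]

24813 = 24·1021 + 309
1021 = 3·309 + 94
309 = 3·94 + 27
94 = 3·27 + 13
27 = 2·13 + 1
13 = 13·1 + 0  (stop)
So 24813/1021 = [24; 3, 3, 3, 2, 13].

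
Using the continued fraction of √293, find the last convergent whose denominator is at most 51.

√293 = [17; 8, 1, 1, 8, 34, …] (period length 5).
Convergents:
  p_0/q_0 = 17/1
  p_1/q_1 = 137/8
  p_2/q_2 = 154/9
  p_3/q_3 = 291/17
  p_4/q_4 = 2482/145
q_3 = 17 ≤ 51 < 145 = q_4, so the answer is 291/17.

291/17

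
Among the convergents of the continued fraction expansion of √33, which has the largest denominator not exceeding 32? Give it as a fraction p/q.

√33 = [5; 1, 2, 1, 10, …] (period length 4).
Convergents:
  p_0/q_0 = 5/1
  p_1/q_1 = 6/1
  p_2/q_2 = 17/3
  p_3/q_3 = 23/4
  p_4/q_4 = 247/43
q_3 = 4 ≤ 32 < 43 = q_4, so the answer is 23/4.

23/4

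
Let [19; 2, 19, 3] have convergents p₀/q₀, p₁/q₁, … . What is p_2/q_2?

Using pₖ = aₖpₖ₋₁ + pₖ₋₂, qₖ = aₖqₖ₋₁ + qₖ₋₂ (with p₋₁=1, p₋₂=0, q₋₁=0, q₋₂=1):
  k=0: a=19, p=19, q=1
  k=1: a=2, p=39, q=2
  k=2: a=19, p=760, q=39

760/39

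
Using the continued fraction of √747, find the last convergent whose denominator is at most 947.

√747 = [27; 3, 54, …] (period length 2).
Convergents:
  p_0/q_0 = 27/1
  p_1/q_1 = 82/3
  p_2/q_2 = 4455/163
  p_3/q_3 = 13447/492
  p_4/q_4 = 730593/26731
q_3 = 492 ≤ 947 < 26731 = q_4, so the answer is 13447/492.

13447/492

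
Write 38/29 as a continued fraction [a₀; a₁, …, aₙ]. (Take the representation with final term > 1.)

38 = 1·29 + 9
29 = 3·9 + 2
9 = 4·2 + 1
2 = 2·1 + 0  (stop)
So 38/29 = [1; 3, 4, 2].

[1; 3, 4, 2]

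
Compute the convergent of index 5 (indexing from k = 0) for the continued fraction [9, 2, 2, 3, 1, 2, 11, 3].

Using pₖ = aₖpₖ₋₁ + pₖ₋₂, qₖ = aₖqₖ₋₁ + qₖ₋₂ (with p₋₁=1, p₋₂=0, q₋₁=0, q₋₂=1):
  k=0: a=9, p=9, q=1
  k=1: a=2, p=19, q=2
  k=2: a=2, p=47, q=5
  k=3: a=3, p=160, q=17
  k=4: a=1, p=207, q=22
  k=5: a=2, p=574, q=61

574/61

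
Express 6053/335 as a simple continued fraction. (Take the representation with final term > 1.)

[18; 14, 1, 1, 3, 3]

6053 = 18·335 + 23
335 = 14·23 + 13
23 = 1·13 + 10
13 = 1·10 + 3
10 = 3·3 + 1
3 = 3·1 + 0  (stop)
So 6053/335 = [18; 14, 1, 1, 3, 3].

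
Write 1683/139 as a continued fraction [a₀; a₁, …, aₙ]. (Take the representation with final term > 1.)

[12; 9, 3, 1, 3]

1683 = 12×139 + 15
139 = 9×15 + 4
15 = 3×4 + 3
4 = 1×3 + 1
3 = 3×1 + 0  (stop)
So 1683/139 = [12; 9, 3, 1, 3].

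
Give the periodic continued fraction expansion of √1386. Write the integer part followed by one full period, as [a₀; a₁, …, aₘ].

a₀ = ⌊√1386⌋ = 37.
With m₀=0, d₀=1 and mₖ₊₁ = dₖaₖ − mₖ, dₖ₊₁ = (n − mₖ₊₁²)/dₖ, aₖ₊₁ = ⌊(a₀+mₖ₊₁)/dₖ₊₁⌋:
  k=1: m=37, d=17, a=4
  k=2: m=31, d=25, a=2
  k=3: m=19, d=41, a=1
  k=4: m=22, d=22, a=2
  k=5: m=22, d=41, a=1
  k=6: m=19, d=25, a=2
  k=7: m=31, d=17, a=4
  k=8: m=37, d=1, a=74
d=1 and a=2a₀=74 at k=8, so the next step gives (m, d) = (37, 17) again — its k=1 value — and the period has length 8.

[37; 4, 2, 1, 2, 1, 2, 4, 74]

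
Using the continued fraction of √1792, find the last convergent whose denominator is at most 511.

10710/253

√1792 = [42; 3, 84, …] (period length 2).
Convergents:
  p_0/q_0 = 42/1
  p_1/q_1 = 127/3
  p_2/q_2 = 10710/253
  p_3/q_3 = 32257/762
q_2 = 253 ≤ 511 < 762 = q_3, so the answer is 10710/253.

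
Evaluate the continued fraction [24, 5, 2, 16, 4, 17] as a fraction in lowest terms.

306535/12676

Fold from the inside: start with 17/1.
  4 + 1/17 = 69/17
  16 + 17/69 = 1121/69
  2 + 69/1121 = 2311/1121
  5 + 1121/2311 = 12676/2311
  24 + 2311/12676 = 306535/12676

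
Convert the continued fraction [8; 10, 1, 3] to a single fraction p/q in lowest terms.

Using pₖ = aₖpₖ₋₁ + pₖ₋₂ and qₖ = aₖqₖ₋₁ + qₖ₋₂:
  k=0: a=8, p=8, q=1
  k=1: a=10, p=81, q=10
  k=2: a=1, p=89, q=11
  k=3: a=3, p=348, q=43

348/43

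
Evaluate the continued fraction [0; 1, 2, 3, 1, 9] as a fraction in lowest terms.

Using pₖ = aₖpₖ₋₁ + pₖ₋₂ and qₖ = aₖqₖ₋₁ + qₖ₋₂:
  k=0: a=0, p=0, q=1
  k=1: a=1, p=1, q=1
  k=2: a=2, p=2, q=3
  k=3: a=3, p=7, q=10
  k=4: a=1, p=9, q=13
  k=5: a=9, p=88, q=127

88/127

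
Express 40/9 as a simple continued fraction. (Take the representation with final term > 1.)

40 = 4·9 + 4
9 = 2·4 + 1
4 = 4·1 + 0  (stop)
So 40/9 = [4; 2, 4].

[4; 2, 4]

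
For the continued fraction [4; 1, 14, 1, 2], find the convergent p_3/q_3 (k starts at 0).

Using pₖ = aₖpₖ₋₁ + pₖ₋₂, qₖ = aₖqₖ₋₁ + qₖ₋₂ (with p₋₁=1, p₋₂=0, q₋₁=0, q₋₂=1):
  k=0: a=4, p=4, q=1
  k=1: a=1, p=5, q=1
  k=2: a=14, p=74, q=15
  k=3: a=1, p=79, q=16

79/16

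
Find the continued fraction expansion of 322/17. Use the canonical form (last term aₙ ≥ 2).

[18; 1, 16]

322 = 18·17 + 16
17 = 1·16 + 1
16 = 16·1 + 0  (stop)
So 322/17 = [18; 1, 16].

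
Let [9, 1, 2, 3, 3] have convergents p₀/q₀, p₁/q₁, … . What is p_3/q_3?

97/10

Using pₖ = aₖpₖ₋₁ + pₖ₋₂, qₖ = aₖqₖ₋₁ + qₖ₋₂ (with p₋₁=1, p₋₂=0, q₋₁=0, q₋₂=1):
  k=0: a=9, p=9, q=1
  k=1: a=1, p=10, q=1
  k=2: a=2, p=29, q=3
  k=3: a=3, p=97, q=10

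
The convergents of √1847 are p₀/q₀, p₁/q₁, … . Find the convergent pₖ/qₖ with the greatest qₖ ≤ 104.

√1847 = [42; 1, 41, 1, 84, …] (period length 4).
Convergents:
  p_0/q_0 = 42/1
  p_1/q_1 = 43/1
  p_2/q_2 = 1805/42
  p_3/q_3 = 1848/43
  p_4/q_4 = 157037/3654
q_3 = 43 ≤ 104 < 3654 = q_4, so the answer is 1848/43.

1848/43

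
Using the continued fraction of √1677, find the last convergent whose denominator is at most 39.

819/20

√1677 = [40; 1, 19, 2, 19, 1, 80, …] (period length 6).
Convergents:
  p_0/q_0 = 40/1
  p_1/q_1 = 41/1
  p_2/q_2 = 819/20
  p_3/q_3 = 1679/41
q_2 = 20 ≤ 39 < 41 = q_3, so the answer is 819/20.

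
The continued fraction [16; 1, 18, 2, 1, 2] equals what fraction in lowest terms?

Fold from the inside: start with 2/1.
  1 + 1/2 = 3/2
  2 + 2/3 = 8/3
  18 + 3/8 = 147/8
  1 + 8/147 = 155/147
  16 + 147/155 = 2627/155

2627/155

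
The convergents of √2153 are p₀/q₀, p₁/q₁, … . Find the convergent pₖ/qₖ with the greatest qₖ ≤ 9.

√2153 = [46; 2, 2, 92, …] (period length 3).
Convergents:
  p_0/q_0 = 46/1
  p_1/q_1 = 93/2
  p_2/q_2 = 232/5
  p_3/q_3 = 21437/462
q_2 = 5 ≤ 9 < 462 = q_3, so the answer is 232/5.

232/5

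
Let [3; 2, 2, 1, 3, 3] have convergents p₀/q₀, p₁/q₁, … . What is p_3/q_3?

24/7

Using pₖ = aₖpₖ₋₁ + pₖ₋₂, qₖ = aₖqₖ₋₁ + qₖ₋₂ (with p₋₁=1, p₋₂=0, q₋₁=0, q₋₂=1):
  k=0: a=3, p=3, q=1
  k=1: a=2, p=7, q=2
  k=2: a=2, p=17, q=5
  k=3: a=1, p=24, q=7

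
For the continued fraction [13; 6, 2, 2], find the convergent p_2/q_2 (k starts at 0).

Using pₖ = aₖpₖ₋₁ + pₖ₋₂, qₖ = aₖqₖ₋₁ + qₖ₋₂ (with p₋₁=1, p₋₂=0, q₋₁=0, q₋₂=1):
  k=0: a=13, p=13, q=1
  k=1: a=6, p=79, q=6
  k=2: a=2, p=171, q=13

171/13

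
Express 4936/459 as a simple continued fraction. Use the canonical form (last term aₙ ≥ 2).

[10; 1, 3, 16, 7]

4936 = 10*459 + 346
459 = 1*346 + 113
346 = 3*113 + 7
113 = 16*7 + 1
7 = 7*1 + 0  (stop)
So 4936/459 = [10; 1, 3, 16, 7].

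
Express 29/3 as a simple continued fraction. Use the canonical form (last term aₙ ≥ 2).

29 = 9×3 + 2
3 = 1×2 + 1
2 = 2×1 + 0  (stop)
So 29/3 = [9; 1, 2].

[9; 1, 2]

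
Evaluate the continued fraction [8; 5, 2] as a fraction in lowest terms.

Fold from the inside: start with 2/1.
  5 + 1/2 = 11/2
  8 + 2/11 = 90/11

90/11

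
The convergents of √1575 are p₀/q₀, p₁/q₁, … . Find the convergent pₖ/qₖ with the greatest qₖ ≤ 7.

119/3

√1575 = [39; 1, 2, 5, 2, 1, 78, …] (period length 6).
Convergents:
  p_0/q_0 = 39/1
  p_1/q_1 = 40/1
  p_2/q_2 = 119/3
  p_3/q_3 = 635/16
q_2 = 3 ≤ 7 < 16 = q_3, so the answer is 119/3.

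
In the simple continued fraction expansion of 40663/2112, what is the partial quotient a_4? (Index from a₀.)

40663 = 19·2112 + 535   →  a_0 = 19
2112 = 3·535 + 507   →  a_1 = 3
535 = 1·507 + 28   →  a_2 = 1
507 = 18·28 + 3   →  a_3 = 18
28 = 9·3 + 1   →  a_4 = 9

9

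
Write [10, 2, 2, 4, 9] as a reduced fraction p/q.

Fold from the inside: start with 9/1.
  4 + 1/9 = 37/9
  2 + 9/37 = 83/37
  2 + 37/83 = 203/83
  10 + 83/203 = 2113/203

2113/203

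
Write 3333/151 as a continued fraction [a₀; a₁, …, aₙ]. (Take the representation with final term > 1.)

[22; 13, 1, 2, 1, 2]

3333 = 22·151 + 11
151 = 13·11 + 8
11 = 1·8 + 3
8 = 2·3 + 2
3 = 1·2 + 1
2 = 2·1 + 0  (stop)
So 3333/151 = [22; 13, 1, 2, 1, 2].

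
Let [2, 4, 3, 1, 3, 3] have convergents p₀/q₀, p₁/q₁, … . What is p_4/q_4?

143/64

Using pₖ = aₖpₖ₋₁ + pₖ₋₂, qₖ = aₖqₖ₋₁ + qₖ₋₂ (with p₋₁=1, p₋₂=0, q₋₁=0, q₋₂=1):
  k=0: a=2, p=2, q=1
  k=1: a=4, p=9, q=4
  k=2: a=3, p=29, q=13
  k=3: a=1, p=38, q=17
  k=4: a=3, p=143, q=64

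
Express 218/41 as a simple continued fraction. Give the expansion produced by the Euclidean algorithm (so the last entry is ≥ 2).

218 = 5*41 + 13
41 = 3*13 + 2
13 = 6*2 + 1
2 = 2*1 + 0  (stop)
So 218/41 = [5; 3, 6, 2].

[5; 3, 6, 2]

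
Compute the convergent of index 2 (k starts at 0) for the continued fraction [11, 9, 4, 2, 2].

Using pₖ = aₖpₖ₋₁ + pₖ₋₂, qₖ = aₖqₖ₋₁ + qₖ₋₂ (with p₋₁=1, p₋₂=0, q₋₁=0, q₋₂=1):
  k=0: a=11, p=11, q=1
  k=1: a=9, p=100, q=9
  k=2: a=4, p=411, q=37

411/37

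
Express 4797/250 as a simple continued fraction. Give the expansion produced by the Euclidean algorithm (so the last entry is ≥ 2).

4797 = 19·250 + 47
250 = 5·47 + 15
47 = 3·15 + 2
15 = 7·2 + 1
2 = 2·1 + 0  (stop)
So 4797/250 = [19; 5, 3, 7, 2].

[19; 5, 3, 7, 2]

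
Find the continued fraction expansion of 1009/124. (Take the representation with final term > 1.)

1009 = 8×124 + 17
124 = 7×17 + 5
17 = 3×5 + 2
5 = 2×2 + 1
2 = 2×1 + 0  (stop)
So 1009/124 = [8; 7, 3, 2, 2].

[8; 7, 3, 2, 2]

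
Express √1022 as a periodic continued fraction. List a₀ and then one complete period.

a₀ = ⌊√1022⌋ = 31.
With m₀=0, d₀=1 and mₖ₊₁ = dₖaₖ − mₖ, dₖ₊₁ = (n − mₖ₊₁²)/dₖ, aₖ₊₁ = ⌊(a₀+mₖ₊₁)/dₖ₊₁⌋:
  k=1: m=31, d=61, a=1
  k=2: m=30, d=2, a=30
  k=3: m=30, d=61, a=1
  k=4: m=31, d=1, a=62
d=1 and a=2a₀=62 at k=4, so the next step gives (m, d) = (31, 61) again — its k=1 value — and the period has length 4.

[31; 1, 30, 1, 62]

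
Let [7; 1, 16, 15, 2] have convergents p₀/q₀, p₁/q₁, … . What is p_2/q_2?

Using pₖ = aₖpₖ₋₁ + pₖ₋₂, qₖ = aₖqₖ₋₁ + qₖ₋₂ (with p₋₁=1, p₋₂=0, q₋₁=0, q₋₂=1):
  k=0: a=7, p=7, q=1
  k=1: a=1, p=8, q=1
  k=2: a=16, p=135, q=17

135/17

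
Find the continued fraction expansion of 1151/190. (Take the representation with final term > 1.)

[6; 17, 3, 1, 2]

1151 = 6·190 + 11
190 = 17·11 + 3
11 = 3·3 + 2
3 = 1·2 + 1
2 = 2·1 + 0  (stop)
So 1151/190 = [6; 17, 3, 1, 2].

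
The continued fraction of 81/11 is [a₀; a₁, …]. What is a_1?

2

81 = 7·11 + 4   →  a_0 = 7
11 = 2·4 + 3   →  a_1 = 2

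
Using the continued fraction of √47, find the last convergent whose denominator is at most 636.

√47 = [6; 1, 5, 1, 12, …] (period length 4).
Convergents:
  p_0/q_0 = 6/1
  p_1/q_1 = 7/1
  p_2/q_2 = 41/6
  p_3/q_3 = 48/7
  p_4/q_4 = 617/90
  p_5/q_5 = 665/97
  p_6/q_6 = 3942/575
  p_7/q_7 = 4607/672
q_6 = 575 ≤ 636 < 672 = q_7, so the answer is 3942/575.

3942/575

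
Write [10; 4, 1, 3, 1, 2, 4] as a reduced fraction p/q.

2981/292

Fold from the inside: start with 4/1.
  2 + 1/4 = 9/4
  1 + 4/9 = 13/9
  3 + 9/13 = 48/13
  1 + 13/48 = 61/48
  4 + 48/61 = 292/61
  10 + 61/292 = 2981/292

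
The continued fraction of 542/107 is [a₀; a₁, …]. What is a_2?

3

542 = 5·107 + 7   →  a_0 = 5
107 = 15·7 + 2   →  a_1 = 15
7 = 3·2 + 1   →  a_2 = 3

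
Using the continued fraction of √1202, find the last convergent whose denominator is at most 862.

10817/312

√1202 = [34; 1, 2, 34, 2, 1, 68, …] (period length 6).
Convergents:
  p_0/q_0 = 34/1
  p_1/q_1 = 35/1
  p_2/q_2 = 104/3
  p_3/q_3 = 3571/103
  p_4/q_4 = 7246/209
  p_5/q_5 = 10817/312
  p_6/q_6 = 742802/21425
q_5 = 312 ≤ 862 < 21425 = q_6, so the answer is 10817/312.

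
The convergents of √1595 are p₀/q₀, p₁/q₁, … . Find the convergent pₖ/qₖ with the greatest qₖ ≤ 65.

639/16

√1595 = [39; 1, 14, 1, 78, …] (period length 4).
Convergents:
  p_0/q_0 = 39/1
  p_1/q_1 = 40/1
  p_2/q_2 = 599/15
  p_3/q_3 = 639/16
  p_4/q_4 = 50441/1263
q_3 = 16 ≤ 65 < 1263 = q_4, so the answer is 639/16.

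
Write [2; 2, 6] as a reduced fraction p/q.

32/13

Using pₖ = aₖpₖ₋₁ + pₖ₋₂ and qₖ = aₖqₖ₋₁ + qₖ₋₂:
  k=0: a=2, p=2, q=1
  k=1: a=2, p=5, q=2
  k=2: a=6, p=32, q=13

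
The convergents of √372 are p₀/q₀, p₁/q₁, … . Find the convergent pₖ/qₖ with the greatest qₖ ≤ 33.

135/7

√372 = [19; 3, 2, 12, 2, 3, 38, …] (period length 6).
Convergents:
  p_0/q_0 = 19/1
  p_1/q_1 = 58/3
  p_2/q_2 = 135/7
  p_3/q_3 = 1678/87
q_2 = 7 ≤ 33 < 87 = q_3, so the answer is 135/7.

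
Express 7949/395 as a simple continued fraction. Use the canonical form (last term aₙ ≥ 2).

[20; 8, 16, 3]

7949 = 20×395 + 49
395 = 8×49 + 3
49 = 16×3 + 1
3 = 3×1 + 0  (stop)
So 7949/395 = [20; 8, 16, 3].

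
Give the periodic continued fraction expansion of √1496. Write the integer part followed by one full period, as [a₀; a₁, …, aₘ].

a₀ = ⌊√1496⌋ = 38.
With m₀=0, d₀=1 and mₖ₊₁ = dₖaₖ − mₖ, dₖ₊₁ = (n − mₖ₊₁²)/dₖ, aₖ₊₁ = ⌊(a₀+mₖ₊₁)/dₖ₊₁⌋:
  k=1: m=38, d=52, a=1
  k=2: m=14, d=25, a=2
  k=3: m=36, d=8, a=9
  k=4: m=36, d=25, a=2
  k=5: m=14, d=52, a=1
  k=6: m=38, d=1, a=76
d=1 and a=2a₀=76 at k=6, so the next step gives (m, d) = (38, 52) again — its k=1 value — and the period has length 6.

[38; 1, 2, 9, 2, 1, 76]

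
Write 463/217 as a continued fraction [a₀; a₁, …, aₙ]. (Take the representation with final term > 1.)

463 = 2*217 + 29
217 = 7*29 + 14
29 = 2*14 + 1
14 = 14*1 + 0  (stop)
So 463/217 = [2; 7, 2, 14].

[2; 7, 2, 14]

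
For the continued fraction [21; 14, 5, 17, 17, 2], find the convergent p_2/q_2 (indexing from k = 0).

1496/71

Using pₖ = aₖpₖ₋₁ + pₖ₋₂, qₖ = aₖqₖ₋₁ + qₖ₋₂ (with p₋₁=1, p₋₂=0, q₋₁=0, q₋₂=1):
  k=0: a=21, p=21, q=1
  k=1: a=14, p=295, q=14
  k=2: a=5, p=1496, q=71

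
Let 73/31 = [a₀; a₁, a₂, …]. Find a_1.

2

73 = 2·31 + 11   →  a_0 = 2
31 = 2·11 + 9   →  a_1 = 2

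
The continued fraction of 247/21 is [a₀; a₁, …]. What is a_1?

1

247 = 11·21 + 16   →  a_0 = 11
21 = 1·16 + 5   →  a_1 = 1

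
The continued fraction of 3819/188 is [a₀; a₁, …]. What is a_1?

3819 = 20·188 + 59   →  a_0 = 20
188 = 3·59 + 11   →  a_1 = 3

3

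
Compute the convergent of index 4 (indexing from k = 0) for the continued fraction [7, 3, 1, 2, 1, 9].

Using pₖ = aₖpₖ₋₁ + pₖ₋₂, qₖ = aₖqₖ₋₁ + qₖ₋₂ (with p₋₁=1, p₋₂=0, q₋₁=0, q₋₂=1):
  k=0: a=7, p=7, q=1
  k=1: a=3, p=22, q=3
  k=2: a=1, p=29, q=4
  k=3: a=2, p=80, q=11
  k=4: a=1, p=109, q=15

109/15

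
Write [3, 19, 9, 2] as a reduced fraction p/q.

Fold from the inside: start with 2/1.
  9 + 1/2 = 19/2
  19 + 2/19 = 363/19
  3 + 19/363 = 1108/363

1108/363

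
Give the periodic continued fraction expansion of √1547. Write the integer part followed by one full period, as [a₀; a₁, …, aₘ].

a₀ = ⌊√1547⌋ = 39.
With m₀=0, d₀=1 and mₖ₊₁ = dₖaₖ − mₖ, dₖ₊₁ = (n − mₖ₊₁²)/dₖ, aₖ₊₁ = ⌊(a₀+mₖ₊₁)/dₖ₊₁⌋:
  k=1: m=39, d=26, a=3
  k=2: m=39, d=1, a=78
d=1 and a=2a₀=78 at k=2, so the next step gives (m, d) = (39, 26) again — its k=1 value — and the period has length 2.

[39; 3, 78]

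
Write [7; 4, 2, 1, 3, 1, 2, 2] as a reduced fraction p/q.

2899/401

Fold from the inside: start with 2/1.
  2 + 1/2 = 5/2
  1 + 2/5 = 7/5
  3 + 5/7 = 26/7
  1 + 7/26 = 33/26
  2 + 26/33 = 92/33
  4 + 33/92 = 401/92
  7 + 92/401 = 2899/401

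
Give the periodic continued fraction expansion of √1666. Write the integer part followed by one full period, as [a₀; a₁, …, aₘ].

[40; 1, 4, 2, 4, 1, 80]

a₀ = ⌊√1666⌋ = 40.
With m₀=0, d₀=1 and mₖ₊₁ = dₖaₖ − mₖ, dₖ₊₁ = (n − mₖ₊₁²)/dₖ, aₖ₊₁ = ⌊(a₀+mₖ₊₁)/dₖ₊₁⌋:
  k=1: m=40, d=66, a=1
  k=2: m=26, d=15, a=4
  k=3: m=34, d=34, a=2
  k=4: m=34, d=15, a=4
  k=5: m=26, d=66, a=1
  k=6: m=40, d=1, a=80
d=1 and a=2a₀=80 at k=6, so the next step gives (m, d) = (40, 66) again — its k=1 value — and the period has length 6.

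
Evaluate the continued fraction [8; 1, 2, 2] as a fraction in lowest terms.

Fold from the inside: start with 2/1.
  2 + 1/2 = 5/2
  1 + 2/5 = 7/5
  8 + 5/7 = 61/7

61/7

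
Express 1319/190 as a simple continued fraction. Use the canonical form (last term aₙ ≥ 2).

[6; 1, 16, 3, 1, 2]

1319 = 6·190 + 179
190 = 1·179 + 11
179 = 16·11 + 3
11 = 3·3 + 2
3 = 1·2 + 1
2 = 2·1 + 0  (stop)
So 1319/190 = [6; 1, 16, 3, 1, 2].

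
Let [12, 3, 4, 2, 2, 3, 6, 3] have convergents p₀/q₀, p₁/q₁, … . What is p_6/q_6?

Using pₖ = aₖpₖ₋₁ + pₖ₋₂, qₖ = aₖqₖ₋₁ + qₖ₋₂ (with p₋₁=1, p₋₂=0, q₋₁=0, q₋₂=1):
  k=0: a=12, p=12, q=1
  k=1: a=3, p=37, q=3
  k=2: a=4, p=160, q=13
  k=3: a=2, p=357, q=29
  k=4: a=2, p=874, q=71
  k=5: a=3, p=2979, q=242
  k=6: a=6, p=18748, q=1523

18748/1523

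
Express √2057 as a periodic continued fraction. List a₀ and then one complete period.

a₀ = ⌊√2057⌋ = 45.
With m₀=0, d₀=1 and mₖ₊₁ = dₖaₖ − mₖ, dₖ₊₁ = (n − mₖ₊₁²)/dₖ, aₖ₊₁ = ⌊(a₀+mₖ₊₁)/dₖ₊₁⌋:
  k=1: m=45, d=32, a=2
  k=2: m=19, d=53, a=1
  k=3: m=34, d=17, a=4
  k=4: m=34, d=53, a=1
  k=5: m=19, d=32, a=2
  k=6: m=45, d=1, a=90
d=1 and a=2a₀=90 at k=6, so the next step gives (m, d) = (45, 32) again — its k=1 value — and the period has length 6.

[45; 2, 1, 4, 1, 2, 90]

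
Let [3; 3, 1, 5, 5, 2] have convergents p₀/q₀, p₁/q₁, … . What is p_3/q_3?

Using pₖ = aₖpₖ₋₁ + pₖ₋₂, qₖ = aₖqₖ₋₁ + qₖ₋₂ (with p₋₁=1, p₋₂=0, q₋₁=0, q₋₂=1):
  k=0: a=3, p=3, q=1
  k=1: a=3, p=10, q=3
  k=2: a=1, p=13, q=4
  k=3: a=5, p=75, q=23

75/23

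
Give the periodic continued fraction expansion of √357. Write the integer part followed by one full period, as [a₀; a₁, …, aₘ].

[18; 1, 8, 2, 8, 1, 36]

a₀ = ⌊√357⌋ = 18.
With m₀=0, d₀=1 and mₖ₊₁ = dₖaₖ − mₖ, dₖ₊₁ = (n − mₖ₊₁²)/dₖ, aₖ₊₁ = ⌊(a₀+mₖ₊₁)/dₖ₊₁⌋:
  k=1: m=18, d=33, a=1
  k=2: m=15, d=4, a=8
  k=3: m=17, d=17, a=2
  k=4: m=17, d=4, a=8
  k=5: m=15, d=33, a=1
  k=6: m=18, d=1, a=36
d=1 and a=2a₀=36 at k=6, so the next step gives (m, d) = (18, 33) again — its k=1 value — and the period has length 6.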